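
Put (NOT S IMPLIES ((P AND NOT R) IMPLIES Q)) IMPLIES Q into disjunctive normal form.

(NOT S IMPLIES ((P AND NOT R) IMPLIES Q)) IMPLIES Q
⇔ NOT (NOT S IMPLIES ((P AND NOT R) IMPLIES Q)) OR Q   [eliminate IMPLIES]
⇔ NOT (NOT NOT S OR ((P AND NOT R) IMPLIES Q)) OR Q   [eliminate IMPLIES]
⇔ NOT (NOT NOT S OR NOT (P AND NOT R) OR Q) OR Q   [eliminate IMPLIES]
⇔ (NOT NOT NOT S AND NOT NOT (P AND NOT R) AND NOT Q) OR Q   [De Morgan]
⇔ (NOT S AND NOT NOT (P AND NOT R) AND NOT Q) OR Q   [double negation]
⇔ (NOT S AND P AND NOT R AND NOT Q) OR Q   [double negation]

(NOT S AND P AND NOT R AND NOT Q) OR Q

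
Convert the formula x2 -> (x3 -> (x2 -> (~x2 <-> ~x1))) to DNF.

~x2 | ~x3 | (x2 & x1)

x2 -> (x3 -> (x2 -> (~x2 <-> ~x1)))
= ~x2 | (x3 -> (x2 -> (~x2 <-> ~x1)))   (eliminate ->)
= ~x2 | ~x3 | (x2 -> (~x2 <-> ~x1))   (eliminate ->)
= ~x2 | ~x3 | ~x2 | (~x2 <-> ~x1)   (eliminate ->)
= ~x2 | ~x3 | ~x2 | ((~x2 -> ~x1) & (~x1 -> ~x2))   (eliminate <->)
= ~x2 | ~x3 | ~x2 | ((~~x2 | ~x1) & (~x1 -> ~x2))   (eliminate ->)
= ~x2 | ~x3 | ~x2 | ((~~x2 | ~x1) & (~~x1 | ~x2))   (eliminate ->)
= ~x2 | ~x3 | ~x2 | ((x2 | ~x1) & (~~x1 | ~x2))   (double negation)
= ~x2 | ~x3 | ~x2 | ((x2 | ~x1) & (x1 | ~x2))   (double negation)
= ~x2 | ~x3 | ~x2 | (x2 & x1) | (x2 & ~x2) | (~x1 & x1) | (~x1 & ~x2)   (distribute & over |)
= ~x2 | ~x3 | (x2 & x1)   (simplify)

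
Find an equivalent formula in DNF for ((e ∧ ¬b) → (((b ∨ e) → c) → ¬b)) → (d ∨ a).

d ∨ a

((e ∧ ¬b) → (((b ∨ e) → c) → ¬b)) → (d ∨ a)
≡ ¬((e ∧ ¬b) → (((b ∨ e) → c) → ¬b)) ∨ d ∨ a   [eliminate →]
≡ ¬(¬(e ∧ ¬b) ∨ (((b ∨ e) → c) → ¬b)) ∨ d ∨ a   [eliminate →]
≡ ¬(¬(e ∧ ¬b) ∨ ¬((b ∨ e) → c) ∨ ¬b) ∨ d ∨ a   [eliminate →]
≡ ¬(¬(e ∧ ¬b) ∨ ¬(¬(b ∨ e) ∨ c) ∨ ¬b) ∨ d ∨ a   [eliminate →]
≡ (¬¬(e ∧ ¬b) ∧ ¬¬(¬(b ∨ e) ∨ c) ∧ ¬¬b) ∨ d ∨ a   [De Morgan]
≡ (e ∧ ¬b ∧ ¬¬(¬(b ∨ e) ∨ c) ∧ ¬¬b) ∨ d ∨ a   [double negation]
≡ (e ∧ ¬b ∧ (¬(b ∨ e) ∨ c) ∧ ¬¬b) ∨ d ∨ a   [double negation]
≡ (e ∧ ¬b ∧ ((¬b ∧ ¬e) ∨ c) ∧ ¬¬b) ∨ d ∨ a   [De Morgan]
≡ (e ∧ ¬b ∧ ((¬b ∧ ¬e) ∨ c) ∧ b) ∨ d ∨ a   [double negation]
≡ (e ∧ ¬b ∧ ¬b ∧ ¬e ∧ b) ∨ (e ∧ ¬b ∧ c ∧ b) ∨ d ∨ a   [distribute ∧ over ∨]
≡ d ∨ a   [simplify]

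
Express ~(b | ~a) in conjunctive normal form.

~(b | ~a)
≡ ~b & ~~a   [De Morgan]
≡ ~b & a   [double negation]

~b & a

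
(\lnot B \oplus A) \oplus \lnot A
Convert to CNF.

(B \lor \lnot A) \land (B \lor A)

(\lnot B \oplus A) \oplus \lnot A
≡ ((\lnot B \oplus A) \lor \lnot A) \land \lnot ((\lnot B \oplus A) \land \lnot A)   [expand \oplus]
≡ (((\lnot B \lor A) \land \lnot (\lnot B \land A)) \lor \lnot A) \land \lnot ((\lnot B \oplus A) \land \lnot A)   [expand \oplus]
≡ (((\lnot B \lor A) \land \lnot (\lnot B \land A)) \lor \lnot A) \land \lnot ((\lnot B \lor A) \land \lnot (\lnot B \land A) \land \lnot A)   [expand \oplus]
≡ (((\lnot B \lor A) \land (\lnot \lnot B \lor \lnot A)) \lor \lnot A) \land \lnot ((\lnot B \lor A) \land \lnot (\lnot B \land A) \land \lnot A)   [De Morgan]
≡ (((\lnot B \lor A) \land (B \lor \lnot A)) \lor \lnot A) \land \lnot ((\lnot B \lor A) \land \lnot (\lnot B \land A) \land \lnot A)   [double negation]
≡ (((\lnot B \lor A) \land (B \lor \lnot A)) \lor \lnot A) \land (\lnot (\lnot B \lor A) \lor \lnot \lnot (\lnot B \land A) \lor \lnot \lnot A)   [De Morgan]
≡ (((\lnot B \lor A) \land (B \lor \lnot A)) \lor \lnot A) \land ((\lnot \lnot B \land \lnot A) \lor \lnot \lnot (\lnot B \land A) \lor \lnot \lnot A)   [De Morgan]
≡ (((\lnot B \lor A) \land (B \lor \lnot A)) \lor \lnot A) \land ((B \land \lnot A) \lor \lnot \lnot (\lnot B \land A) \lor \lnot \lnot A)   [double negation]
≡ (((\lnot B \lor A) \land (B \lor \lnot A)) \lor \lnot A) \land ((B \land \lnot A) \lor (\lnot B \land A) \lor \lnot \lnot A)   [double negation]
≡ (((\lnot B \lor A) \land (B \lor \lnot A)) \lor \lnot A) \land ((B \land \lnot A) \lor (\lnot B \land A) \lor A)   [double negation]
≡ (\lnot B \lor A \lor \lnot A) \land (B \lor \lnot A \lor \lnot A) \land (B \lor \lnot B \lor A) \land (B \lor A \lor A) \land (\lnot A \lor \lnot B \lor A) \land (\lnot A \lor A \lor A)   [distribute \lor over \land]
≡ (B \lor \lnot A) \land (B \lor A)   [simplify]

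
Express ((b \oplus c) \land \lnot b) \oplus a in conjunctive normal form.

((b \oplus c) \land \lnot b) \oplus a
≡ (((b \oplus c) \land \lnot b) \lor a) \land \lnot ((b \oplus c) \land \lnot b \land a)
≡ (((b \lor c) \land \lnot (b \land c) \land \lnot b) \lor a) \land \lnot ((b \oplus c) \land \lnot b \land a)
≡ (((b \lor c) \land \lnot (b \land c) \land \lnot b) \lor a) \land \lnot ((b \lor c) \land \lnot (b \land c) \land \lnot b \land a)
≡ (((b \lor c) \land (\lnot b \lor \lnot c) \land \lnot b) \lor a) \land \lnot ((b \lor c) \land \lnot (b \land c) \land \lnot b \land a)
≡ (((b \lor c) \land (\lnot b \lor \lnot c) \land \lnot b) \lor a) \land (\lnot (b \lor c) \lor \lnot \lnot (b \land c) \lor \lnot \lnot b \lor \lnot a)
≡ (((b \lor c) \land (\lnot b \lor \lnot c) \land \lnot b) \lor a) \land ((\lnot b \land \lnot c) \lor \lnot \lnot (b \land c) \lor \lnot \lnot b \lor \lnot a)
≡ (((b \lor c) \land (\lnot b \lor \lnot c) \land \lnot b) \lor a) \land ((\lnot b \land \lnot c) \lor (b \land c) \lor \lnot \lnot b \lor \lnot a)
≡ (((b \lor c) \land (\lnot b \lor \lnot c) \land \lnot b) \lor a) \land ((\lnot b \land \lnot c) \lor (b \land c) \lor b \lor \lnot a)
≡ (b \lor c \lor a) \land (\lnot b \lor \lnot c \lor a) \land (\lnot b \lor a) \land (\lnot b \lor b \lor b \lor \lnot a) \land (\lnot b \lor c \lor b \lor \lnot a) \land (\lnot c \lor b \lor b \lor \lnot a) \land (\lnot c \lor c \lor b \lor \lnot a)
≡ (b \lor c \lor a) \land (\lnot b \lor a) \land (\lnot c \lor b \lor \lnot a)

(b \lor c \lor a) \land (\lnot b \lor a) \land (\lnot c \lor b \lor \lnot a)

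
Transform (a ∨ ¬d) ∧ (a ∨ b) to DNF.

(a ∨ ¬d) ∧ (a ∨ b)
≡ (a ∧ a) ∨ (a ∧ b) ∨ (¬d ∧ a) ∨ (¬d ∧ b)   [distribute ∧ over ∨]
≡ a ∨ (¬d ∧ b)   [simplify]

a ∨ (¬d ∧ b)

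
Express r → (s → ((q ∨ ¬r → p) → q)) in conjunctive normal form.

¬r ∨ ¬s ∨ q

r → (s → ((q ∨ ¬r → p) → q))
= ¬r ∨ (s → ((q ∨ ¬r → p) → q))
= ¬r ∨ ¬s ∨ ((q ∨ ¬r → p) → q)
= ¬r ∨ ¬s ∨ ¬(q ∨ ¬r → p) ∨ q
= ¬r ∨ ¬s ∨ ¬(¬(q ∨ ¬r) ∨ p) ∨ q
= ¬r ∨ ¬s ∨ ¬¬(q ∨ ¬r) ∧ ¬p ∨ q
= ¬r ∨ ¬s ∨ (q ∨ ¬r) ∧ ¬p ∨ q
= (¬r ∨ ¬s ∨ q ∨ ¬r ∨ q) ∧ (¬r ∨ ¬s ∨ ¬p ∨ q)
= ¬r ∨ ¬s ∨ q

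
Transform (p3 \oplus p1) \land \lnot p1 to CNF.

(p3 \oplus p1) \land \lnot p1
= (p3 \lor p1) \land \lnot (p3 \land p1) \land \lnot p1   [expand \oplus]
= (p3 \lor p1) \land (\lnot p3 \lor \lnot p1) \land \lnot p1   [De Morgan]
= (p3 \lor p1) \land \lnot p1   [simplify]

(p3 \lor p1) \land \lnot p1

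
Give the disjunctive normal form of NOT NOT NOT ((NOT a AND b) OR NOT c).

NOT NOT NOT ((NOT a AND b) OR NOT c)
= NOT ((NOT a AND b) OR NOT c)   [double negation]
= NOT (NOT a AND b) AND NOT NOT c   [De Morgan]
= (NOT NOT a OR NOT b) AND NOT NOT c   [De Morgan]
= (a OR NOT b) AND NOT NOT c   [double negation]
= (a OR NOT b) AND c   [double negation]
= (a AND c) OR (NOT b AND c)   [distribute AND over OR]

(a AND c) OR (NOT b AND c)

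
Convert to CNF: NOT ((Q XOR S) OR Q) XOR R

(NOT S OR Q OR R) AND (NOT Q OR R) AND (Q OR S OR NOT R)

NOT ((Q XOR S) OR Q) XOR R
≡ (NOT ((Q XOR S) OR Q) OR R) AND NOT (NOT ((Q XOR S) OR Q) AND R)   [expand XOR]
≡ (NOT (((Q OR S) AND NOT (Q AND S)) OR Q) OR R) AND NOT (NOT ((Q XOR S) OR Q) AND R)   [expand XOR]
≡ (NOT (((Q OR S) AND NOT (Q AND S)) OR Q) OR R) AND NOT (NOT (((Q OR S) AND NOT (Q AND S)) OR Q) AND R)   [expand XOR]
≡ ((NOT ((Q OR S) AND NOT (Q AND S)) AND NOT Q) OR R) AND NOT (NOT (((Q OR S) AND NOT (Q AND S)) OR Q) AND R)   [De Morgan]
≡ (((NOT (Q OR S) OR NOT NOT (Q AND S)) AND NOT Q) OR R) AND NOT (NOT (((Q OR S) AND NOT (Q AND S)) OR Q) AND R)   [De Morgan]
≡ ((((NOT Q AND NOT S) OR NOT NOT (Q AND S)) AND NOT Q) OR R) AND NOT (NOT (((Q OR S) AND NOT (Q AND S)) OR Q) AND R)   [De Morgan]
≡ ((((NOT Q AND NOT S) OR (Q AND S)) AND NOT Q) OR R) AND NOT (NOT (((Q OR S) AND NOT (Q AND S)) OR Q) AND R)   [double negation]
≡ ((((NOT Q AND NOT S) OR (Q AND S)) AND NOT Q) OR R) AND (NOT NOT (((Q OR S) AND NOT (Q AND S)) OR Q) OR NOT R)   [De Morgan]
≡ ((((NOT Q AND NOT S) OR (Q AND S)) AND NOT Q) OR R) AND (((Q OR S) AND NOT (Q AND S)) OR Q OR NOT R)   [double negation]
≡ ((((NOT Q AND NOT S) OR (Q AND S)) AND NOT Q) OR R) AND (((Q OR S) AND (NOT Q OR NOT S)) OR Q OR NOT R)   [De Morgan]
≡ (NOT Q OR Q OR R) AND (NOT Q OR S OR R) AND (NOT S OR Q OR R) AND (NOT S OR S OR R) AND (NOT Q OR R) AND (Q OR S OR Q OR NOT R) AND (NOT Q OR NOT S OR Q OR NOT R)   [distribute OR over AND]
≡ (NOT S OR Q OR R) AND (NOT Q OR R) AND (Q OR S OR NOT R)   [simplify]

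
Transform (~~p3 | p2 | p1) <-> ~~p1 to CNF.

(~p3 | p1) & (~p2 | p1)

(~~p3 | p2 | p1) <-> ~~p1
≡ ((~~p3 | p2 | p1) -> ~~p1) & (~~p1 -> (~~p3 | p2 | p1))   (eliminate <->)
≡ (~(~~p3 | p2 | p1) | ~~p1) & (~~p1 -> (~~p3 | p2 | p1))   (eliminate ->)
≡ (~(~~p3 | p2 | p1) | ~~p1) & (~~~p1 | ~~p3 | p2 | p1)   (eliminate ->)
≡ ((~~~p3 & ~p2 & ~p1) | ~~p1) & (~~~p1 | ~~p3 | p2 | p1)   (De Morgan)
≡ ((~p3 & ~p2 & ~p1) | ~~p1) & (~~~p1 | ~~p3 | p2 | p1)   (double negation)
≡ ((~p3 & ~p2 & ~p1) | p1) & (~~~p1 | ~~p3 | p2 | p1)   (double negation)
≡ ((~p3 & ~p2 & ~p1) | p1) & (~p1 | ~~p3 | p2 | p1)   (double negation)
≡ ((~p3 & ~p2 & ~p1) | p1) & (~p1 | p3 | p2 | p1)   (double negation)
≡ (~p3 | p1) & (~p2 | p1) & (~p1 | p1) & (~p1 | p3 | p2 | p1)   (distribute | over &)
≡ (~p3 | p1) & (~p2 | p1)   (simplify)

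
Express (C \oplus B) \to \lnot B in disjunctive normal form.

(C \oplus B) \to \lnot B
≡ \lnot (C \oplus B) \lor \lnot B   — eliminate \to
≡ \lnot ((C \land \lnot B) \lor (\lnot C \land B)) \lor \lnot B   — expand \oplus
≡ (\lnot (C \land \lnot B) \land \lnot (\lnot C \land B)) \lor \lnot B   — De Morgan
≡ ((\lnot C \lor \lnot \lnot B) \land \lnot (\lnot C \land B)) \lor \lnot B   — De Morgan
≡ ((\lnot C \lor B) \land \lnot (\lnot C \land B)) \lor \lnot B   — double negation
≡ ((\lnot C \lor B) \land (\lnot \lnot C \lor \lnot B)) \lor \lnot B   — De Morgan
≡ ((\lnot C \lor B) \land (C \lor \lnot B)) \lor \lnot B   — double negation
≡ (\lnot C \land C) \lor (\lnot C \land \lnot B) \lor (B \land C) \lor (B \land \lnot B) \lor \lnot B   — distribute \land over \lor
≡ (B \land C) \lor \lnot B   — simplify

(B \land C) \lor \lnot B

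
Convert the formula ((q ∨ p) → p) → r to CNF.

(q ∨ p ∨ r) ∧ (¬p ∨ r)

((q ∨ p) → p) → r
= ¬((q ∨ p) → p) ∨ r   (eliminate →)
= ¬(¬(q ∨ p) ∨ p) ∨ r   (eliminate →)
= (¬¬(q ∨ p) ∧ ¬p) ∨ r   (De Morgan)
= ((q ∨ p) ∧ ¬p) ∨ r   (double negation)
= (q ∨ p ∨ r) ∧ (¬p ∨ r)   (distribute ∨ over ∧)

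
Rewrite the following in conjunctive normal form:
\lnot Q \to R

\lnot Q \to R
= \lnot \lnot Q \lor R   (eliminate \to)
= Q \lor R   (double negation)

Q \lor R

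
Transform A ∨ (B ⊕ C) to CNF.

(A ∨ B ∨ C) ∧ (A ∨ ¬B ∨ ¬C)

A ∨ (B ⊕ C)
≡ A ∨ (B ∨ C) ∧ ¬(B ∧ C)   (expand ⊕)
≡ A ∨ (B ∨ C) ∧ (¬B ∨ ¬C)   (De Morgan)
≡ (A ∨ B ∨ C) ∧ (A ∨ ¬B ∨ ¬C)   (distribute ∨ over ∧)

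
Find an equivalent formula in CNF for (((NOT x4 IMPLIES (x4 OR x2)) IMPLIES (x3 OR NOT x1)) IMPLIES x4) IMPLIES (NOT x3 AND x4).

(NOT x2 OR x3 OR NOT x1 OR x4) AND (NOT x4 OR NOT x3)

(((NOT x4 IMPLIES (x4 OR x2)) IMPLIES (x3 OR NOT x1)) IMPLIES x4) IMPLIES (NOT x3 AND x4)
⇔ NOT (((NOT x4 IMPLIES (x4 OR x2)) IMPLIES (x3 OR NOT x1)) IMPLIES x4) OR (NOT x3 AND x4)
⇔ NOT (NOT ((NOT x4 IMPLIES (x4 OR x2)) IMPLIES (x3 OR NOT x1)) OR x4) OR (NOT x3 AND x4)
⇔ NOT (NOT (NOT (NOT x4 IMPLIES (x4 OR x2)) OR x3 OR NOT x1) OR x4) OR (NOT x3 AND x4)
⇔ NOT (NOT (NOT (NOT NOT x4 OR x4 OR x2) OR x3 OR NOT x1) OR x4) OR (NOT x3 AND x4)
⇔ (NOT NOT (NOT (NOT NOT x4 OR x4 OR x2) OR x3 OR NOT x1) AND NOT x4) OR (NOT x3 AND x4)
⇔ ((NOT (NOT NOT x4 OR x4 OR x2) OR x3 OR NOT x1) AND NOT x4) OR (NOT x3 AND x4)
⇔ (((NOT NOT NOT x4 AND NOT x4 AND NOT x2) OR x3 OR NOT x1) AND NOT x4) OR (NOT x3 AND x4)
⇔ (((NOT x4 AND NOT x4 AND NOT x2) OR x3 OR NOT x1) AND NOT x4) OR (NOT x3 AND x4)
⇔ (NOT x4 OR x3 OR NOT x1 OR NOT x3) AND (NOT x4 OR x3 OR NOT x1 OR x4) AND (NOT x4 OR x3 OR NOT x1 OR NOT x3) AND (NOT x4 OR x3 OR NOT x1 OR x4) AND (NOT x2 OR x3 OR NOT x1 OR NOT x3) AND (NOT x2 OR x3 OR NOT x1 OR x4) AND (NOT x4 OR NOT x3) AND (NOT x4 OR x4)
⇔ (NOT x2 OR x3 OR NOT x1 OR x4) AND (NOT x4 OR NOT x3)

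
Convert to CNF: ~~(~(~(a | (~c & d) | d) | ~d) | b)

~~(~(~(a | (~c & d) | d) | ~d) | b)
⇔ ~(~(a | (~c & d) | d) | ~d) | b   [double negation]
⇔ (~~(a | (~c & d) | d) & ~~d) | b   [De Morgan]
⇔ ((a | (~c & d) | d) & ~~d) | b   [double negation]
⇔ ((a | (~c & d) | d) & d) | b   [double negation]
⇔ (a | ~c | d | b) & (a | d | d | b) & (d | b)   [distribute | over &]
⇔ d | b   [simplify]

d | b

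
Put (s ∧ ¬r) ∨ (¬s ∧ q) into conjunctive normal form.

(s ∨ q) ∧ (¬r ∨ ¬s) ∧ (¬r ∨ q)

(s ∧ ¬r) ∨ (¬s ∧ q)
≡ (s ∨ ¬s) ∧ (s ∨ q) ∧ (¬r ∨ ¬s) ∧ (¬r ∨ q)   [distribute ∨ over ∧]
≡ (s ∨ q) ∧ (¬r ∨ ¬s) ∧ (¬r ∨ q)   [simplify]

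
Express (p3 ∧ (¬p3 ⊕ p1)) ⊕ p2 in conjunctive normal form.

(p3 ∨ p2) ∧ (¬p3 ∨ p1 ∨ p2) ∧ (¬p3 ∨ ¬p1 ∨ ¬p2)

(p3 ∧ (¬p3 ⊕ p1)) ⊕ p2
= ((p3 ∧ (¬p3 ⊕ p1)) ∨ p2) ∧ ¬(p3 ∧ (¬p3 ⊕ p1) ∧ p2)   — expand ⊕
= ((p3 ∧ (¬p3 ∨ p1) ∧ ¬(¬p3 ∧ p1)) ∨ p2) ∧ ¬(p3 ∧ (¬p3 ⊕ p1) ∧ p2)   — expand ⊕
= ((p3 ∧ (¬p3 ∨ p1) ∧ ¬(¬p3 ∧ p1)) ∨ p2) ∧ ¬(p3 ∧ (¬p3 ∨ p1) ∧ ¬(¬p3 ∧ p1) ∧ p2)   — expand ⊕
= ((p3 ∧ (¬p3 ∨ p1) ∧ (¬¬p3 ∨ ¬p1)) ∨ p2) ∧ ¬(p3 ∧ (¬p3 ∨ p1) ∧ ¬(¬p3 ∧ p1) ∧ p2)   — De Morgan
= ((p3 ∧ (¬p3 ∨ p1) ∧ (p3 ∨ ¬p1)) ∨ p2) ∧ ¬(p3 ∧ (¬p3 ∨ p1) ∧ ¬(¬p3 ∧ p1) ∧ p2)   — double negation
= ((p3 ∧ (¬p3 ∨ p1) ∧ (p3 ∨ ¬p1)) ∨ p2) ∧ (¬p3 ∨ ¬(¬p3 ∨ p1) ∨ ¬¬(¬p3 ∧ p1) ∨ ¬p2)   — De Morgan
= ((p3 ∧ (¬p3 ∨ p1) ∧ (p3 ∨ ¬p1)) ∨ p2) ∧ (¬p3 ∨ (¬¬p3 ∧ ¬p1) ∨ ¬¬(¬p3 ∧ p1) ∨ ¬p2)   — De Morgan
= ((p3 ∧ (¬p3 ∨ p1) ∧ (p3 ∨ ¬p1)) ∨ p2) ∧ (¬p3 ∨ (p3 ∧ ¬p1) ∨ ¬¬(¬p3 ∧ p1) ∨ ¬p2)   — double negation
= ((p3 ∧ (¬p3 ∨ p1) ∧ (p3 ∨ ¬p1)) ∨ p2) ∧ (¬p3 ∨ (p3 ∧ ¬p1) ∨ (¬p3 ∧ p1) ∨ ¬p2)   — double negation
= (p3 ∨ p2) ∧ (¬p3 ∨ p1 ∨ p2) ∧ (p3 ∨ ¬p1 ∨ p2) ∧ (¬p3 ∨ p3 ∨ ¬p3 ∨ ¬p2) ∧ (¬p3 ∨ p3 ∨ p1 ∨ ¬p2) ∧ (¬p3 ∨ ¬p1 ∨ ¬p3 ∨ ¬p2) ∧ (¬p3 ∨ ¬p1 ∨ p1 ∨ ¬p2)   — distribute ∨ over ∧
= (p3 ∨ p2) ∧ (¬p3 ∨ p1 ∨ p2) ∧ (¬p3 ∨ ¬p1 ∨ ¬p2)   — simplify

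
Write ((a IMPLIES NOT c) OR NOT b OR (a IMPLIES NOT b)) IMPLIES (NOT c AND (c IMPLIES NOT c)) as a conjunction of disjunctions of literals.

((a IMPLIES NOT c) OR NOT b OR (a IMPLIES NOT b)) IMPLIES (NOT c AND (c IMPLIES NOT c))
= NOT ((a IMPLIES NOT c) OR NOT b OR (a IMPLIES NOT b)) OR (NOT c AND (c IMPLIES NOT c))   — eliminate IMPLIES
= NOT (NOT a OR NOT c OR NOT b OR (a IMPLIES NOT b)) OR (NOT c AND (c IMPLIES NOT c))   — eliminate IMPLIES
= NOT (NOT a OR NOT c OR NOT b OR NOT a OR NOT b) OR (NOT c AND (c IMPLIES NOT c))   — eliminate IMPLIES
= NOT (NOT a OR NOT c OR NOT b OR NOT a OR NOT b) OR (NOT c AND (NOT c OR NOT c))   — eliminate IMPLIES
= (NOT NOT a AND NOT NOT c AND NOT NOT b AND NOT NOT a AND NOT NOT b) OR (NOT c AND (NOT c OR NOT c))   — De Morgan
= (a AND NOT NOT c AND NOT NOT b AND NOT NOT a AND NOT NOT b) OR (NOT c AND (NOT c OR NOT c))   — double negation
= (a AND c AND NOT NOT b AND NOT NOT a AND NOT NOT b) OR (NOT c AND (NOT c OR NOT c))   — double negation
= (a AND c AND b AND NOT NOT a AND NOT NOT b) OR (NOT c AND (NOT c OR NOT c))   — double negation
= (a AND c AND b AND a AND NOT NOT b) OR (NOT c AND (NOT c OR NOT c))   — double negation
= (a AND c AND b AND a AND b) OR (NOT c AND (NOT c OR NOT c))   — double negation
= (a OR NOT c) AND (a OR NOT c OR NOT c) AND (c OR NOT c) AND (c OR NOT c OR NOT c) AND (b OR NOT c) AND (b OR NOT c OR NOT c) AND (a OR NOT c) AND (a OR NOT c OR NOT c) AND (b OR NOT c) AND (b OR NOT c OR NOT c)   — distribute OR over AND
= (a OR NOT c) AND (b OR NOT c)   — simplify

(a OR NOT c) AND (b OR NOT c)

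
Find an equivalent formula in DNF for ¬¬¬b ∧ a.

¬b ∧ a

¬¬¬b ∧ a
≡ ¬b ∧ a   (double negation)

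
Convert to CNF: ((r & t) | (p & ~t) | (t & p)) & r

((r & t) | (p & ~t) | (t & p)) & r
= (r | p | t) & (r | p | p) & (r | ~t | t) & (r | ~t | p) & (t | p | t) & (t | p | p) & (t | ~t | t) & (t | ~t | p) & r
= (t | p) & r

(t | p) & r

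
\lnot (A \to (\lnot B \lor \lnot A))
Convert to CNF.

A \land B

\lnot (A \to (\lnot B \lor \lnot A))
= \lnot (\lnot A \lor \lnot B \lor \lnot A)   [eliminate \to]
= \lnot \lnot A \land \lnot \lnot B \land \lnot \lnot A   [De Morgan]
= A \land \lnot \lnot B \land \lnot \lnot A   [double negation]
= A \land B \land \lnot \lnot A   [double negation]
= A \land B \land A   [double negation]
= A \land B   [simplify]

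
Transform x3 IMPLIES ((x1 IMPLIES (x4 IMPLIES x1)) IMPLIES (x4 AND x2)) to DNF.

NOT x3 OR (x4 AND x2)

x3 IMPLIES ((x1 IMPLIES (x4 IMPLIES x1)) IMPLIES (x4 AND x2))
= NOT x3 OR ((x1 IMPLIES (x4 IMPLIES x1)) IMPLIES (x4 AND x2))   [eliminate IMPLIES]
= NOT x3 OR NOT (x1 IMPLIES (x4 IMPLIES x1)) OR (x4 AND x2)   [eliminate IMPLIES]
= NOT x3 OR NOT (NOT x1 OR (x4 IMPLIES x1)) OR (x4 AND x2)   [eliminate IMPLIES]
= NOT x3 OR NOT (NOT x1 OR NOT x4 OR x1) OR (x4 AND x2)   [eliminate IMPLIES]
= NOT x3 OR (NOT NOT x1 AND NOT NOT x4 AND NOT x1) OR (x4 AND x2)   [De Morgan]
= NOT x3 OR (x1 AND NOT NOT x4 AND NOT x1) OR (x4 AND x2)   [double negation]
= NOT x3 OR (x1 AND x4 AND NOT x1) OR (x4 AND x2)   [double negation]
= NOT x3 OR (x4 AND x2)   [simplify]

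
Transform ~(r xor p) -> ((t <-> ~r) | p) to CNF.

~(r xor p) -> ((t <-> ~r) | p)
= ~~(r xor p) | (t <-> ~r) | p   [eliminate ->]
= ~~((r | p) & ~(r & p)) | (t <-> ~r) | p   [expand xor]
= ~~((r | p) & ~(r & p)) | ((t -> ~r) & (~r -> t)) | p   [eliminate <->]
= ~~((r | p) & ~(r & p)) | ((~t | ~r) & (~r -> t)) | p   [eliminate ->]
= ~~((r | p) & ~(r & p)) | ((~t | ~r) & (~~r | t)) | p   [eliminate ->]
= ((r | p) & ~(r & p)) | ((~t | ~r) & (~~r | t)) | p   [double negation]
= ((r | p) & (~r | ~p)) | ((~t | ~r) & (~~r | t)) | p   [De Morgan]
= ((r | p) & (~r | ~p)) | ((~t | ~r) & (r | t)) | p   [double negation]
= (r | p | ~t | ~r | p) & (r | p | r | t | p) & (~r | ~p | ~t | ~r | p) & (~r | ~p | r | t | p)   [distribute | over &]
= r | p | t   [simplify]

r | p | t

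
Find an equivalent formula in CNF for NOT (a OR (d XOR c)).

NOT (a OR (d XOR c))
⇔ NOT (a OR ((d OR c) AND NOT (d AND c)))   — expand XOR
⇔ NOT a AND NOT ((d OR c) AND NOT (d AND c))   — De Morgan
⇔ NOT a AND (NOT (d OR c) OR NOT NOT (d AND c))   — De Morgan
⇔ NOT a AND ((NOT d AND NOT c) OR NOT NOT (d AND c))   — De Morgan
⇔ NOT a AND ((NOT d AND NOT c) OR (d AND c))   — double negation
⇔ NOT a AND (NOT d OR d) AND (NOT d OR c) AND (NOT c OR d) AND (NOT c OR c)   — distribute OR over AND
⇔ NOT a AND (NOT d OR c) AND (NOT c OR d)   — simplify

NOT a AND (NOT d OR c) AND (NOT c OR d)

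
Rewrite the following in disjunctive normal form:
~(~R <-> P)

~(~R <-> P)
= ~((~R -> P) & (P -> ~R))   [eliminate <->]
= ~((~~R | P) & (P -> ~R))   [eliminate ->]
= ~((~~R | P) & (~P | ~R))   [eliminate ->]
= ~(~~R | P) | ~(~P | ~R)   [De Morgan]
= (~~~R & ~P) | ~(~P | ~R)   [De Morgan]
= (~R & ~P) | ~(~P | ~R)   [double negation]
= (~R & ~P) | (~~P & ~~R)   [De Morgan]
= (~R & ~P) | (P & ~~R)   [double negation]
= (~R & ~P) | (P & R)   [double negation]

(~R & ~P) | (P & R)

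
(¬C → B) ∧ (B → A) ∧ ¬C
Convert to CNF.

(C ∨ B) ∧ (¬B ∨ A) ∧ ¬C

(¬C → B) ∧ (B → A) ∧ ¬C
⇔ (¬¬C ∨ B) ∧ (B → A) ∧ ¬C   — eliminate →
⇔ (¬¬C ∨ B) ∧ (¬B ∨ A) ∧ ¬C   — eliminate →
⇔ (C ∨ B) ∧ (¬B ∨ A) ∧ ¬C   — double negation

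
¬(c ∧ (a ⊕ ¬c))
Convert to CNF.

¬c ∨ ¬a

¬(c ∧ (a ⊕ ¬c))
≡ ¬(c ∧ (a ∨ ¬c) ∧ ¬(a ∧ ¬c))   [expand ⊕]
≡ ¬c ∨ ¬(a ∨ ¬c) ∨ ¬¬(a ∧ ¬c)   [De Morgan]
≡ ¬c ∨ (¬a ∧ ¬¬c) ∨ ¬¬(a ∧ ¬c)   [De Morgan]
≡ ¬c ∨ (¬a ∧ c) ∨ ¬¬(a ∧ ¬c)   [double negation]
≡ ¬c ∨ (¬a ∧ c) ∨ (a ∧ ¬c)   [double negation]
≡ (¬c ∨ ¬a ∨ a) ∧ (¬c ∨ ¬a ∨ ¬c) ∧ (¬c ∨ c ∨ a) ∧ (¬c ∨ c ∨ ¬c)   [distribute ∨ over ∧]
≡ ¬c ∨ ¬a   [simplify]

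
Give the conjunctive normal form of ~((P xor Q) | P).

(~Q | P) & ~P

~((P xor Q) | P)
≡ ~(((P | Q) & ~(P & Q)) | P)   [expand xor]
≡ ~((P | Q) & ~(P & Q)) & ~P   [De Morgan]
≡ (~(P | Q) | ~~(P & Q)) & ~P   [De Morgan]
≡ ((~P & ~Q) | ~~(P & Q)) & ~P   [De Morgan]
≡ ((~P & ~Q) | (P & Q)) & ~P   [double negation]
≡ (~P | P) & (~P | Q) & (~Q | P) & (~Q | Q) & ~P   [distribute | over &]
≡ (~Q | P) & ~P   [simplify]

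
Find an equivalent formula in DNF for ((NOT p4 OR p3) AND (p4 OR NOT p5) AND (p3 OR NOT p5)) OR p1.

(NOT p4 AND NOT p5) OR (p3 AND p4) OR (p3 AND NOT p5) OR p1

((NOT p4 OR p3) AND (p4 OR NOT p5) AND (p3 OR NOT p5)) OR p1
= (NOT p4 AND p4 AND p3) OR (NOT p4 AND p4 AND NOT p5) OR (NOT p4 AND NOT p5 AND p3) OR (NOT p4 AND NOT p5 AND NOT p5) OR (p3 AND p4 AND p3) OR (p3 AND p4 AND NOT p5) OR (p3 AND NOT p5 AND p3) OR (p3 AND NOT p5 AND NOT p5) OR p1   [distribute AND over OR]
= (NOT p4 AND NOT p5) OR (p3 AND p4) OR (p3 AND NOT p5) OR p1   [simplify]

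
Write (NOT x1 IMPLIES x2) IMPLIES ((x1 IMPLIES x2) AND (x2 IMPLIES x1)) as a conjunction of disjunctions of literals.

(NOT x1 OR x2) AND (NOT x2 OR x1)

(NOT x1 IMPLIES x2) IMPLIES ((x1 IMPLIES x2) AND (x2 IMPLIES x1))
⇔ NOT (NOT x1 IMPLIES x2) OR ((x1 IMPLIES x2) AND (x2 IMPLIES x1))   [eliminate IMPLIES]
⇔ NOT (NOT NOT x1 OR x2) OR ((x1 IMPLIES x2) AND (x2 IMPLIES x1))   [eliminate IMPLIES]
⇔ NOT (NOT NOT x1 OR x2) OR ((NOT x1 OR x2) AND (x2 IMPLIES x1))   [eliminate IMPLIES]
⇔ NOT (NOT NOT x1 OR x2) OR ((NOT x1 OR x2) AND (NOT x2 OR x1))   [eliminate IMPLIES]
⇔ (NOT NOT NOT x1 AND NOT x2) OR ((NOT x1 OR x2) AND (NOT x2 OR x1))   [De Morgan]
⇔ (NOT x1 AND NOT x2) OR ((NOT x1 OR x2) AND (NOT x2 OR x1))   [double negation]
⇔ (NOT x1 OR NOT x1 OR x2) AND (NOT x1 OR NOT x2 OR x1) AND (NOT x2 OR NOT x1 OR x2) AND (NOT x2 OR NOT x2 OR x1)   [distribute OR over AND]
⇔ (NOT x1 OR x2) AND (NOT x2 OR x1)   [simplify]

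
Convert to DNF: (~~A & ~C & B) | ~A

(A & ~C & B) | ~A

(~~A & ~C & B) | ~A
≡ (A & ~C & B) | ~A   — double negation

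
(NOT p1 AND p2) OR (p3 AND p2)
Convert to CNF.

(NOT p1 OR p3) AND p2

(NOT p1 AND p2) OR (p3 AND p2)
= (NOT p1 OR p3) AND (NOT p1 OR p2) AND (p2 OR p3) AND (p2 OR p2)   (distribute OR over AND)
= (NOT p1 OR p3) AND p2   (simplify)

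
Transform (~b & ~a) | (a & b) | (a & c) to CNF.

(~b & ~a) | (a & b) | (a & c)
≡ (~b | a | a) & (~b | a | c) & (~b | b | a) & (~b | b | c) & (~a | a | a) & (~a | a | c) & (~a | b | a) & (~a | b | c)   (distribute | over &)
≡ (~b | a) & (~a | b | c)   (simplify)

(~b | a) & (~a | b | c)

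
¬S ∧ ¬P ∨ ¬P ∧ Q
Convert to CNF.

(¬S ∨ Q) ∧ ¬P

¬S ∧ ¬P ∨ ¬P ∧ Q
≡ (¬S ∨ ¬P) ∧ (¬S ∨ Q) ∧ (¬P ∨ ¬P) ∧ (¬P ∨ Q)   [distribute ∨ over ∧]
≡ (¬S ∨ Q) ∧ ¬P   [simplify]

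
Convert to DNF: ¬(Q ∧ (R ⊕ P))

¬(Q ∧ (R ⊕ P))
≡ ¬(Q ∧ ((R ∧ ¬P) ∨ (¬R ∧ P)))   [expand ⊕]
≡ ¬Q ∨ ¬((R ∧ ¬P) ∨ (¬R ∧ P))   [De Morgan]
≡ ¬Q ∨ (¬(R ∧ ¬P) ∧ ¬(¬R ∧ P))   [De Morgan]
≡ ¬Q ∨ ((¬R ∨ ¬¬P) ∧ ¬(¬R ∧ P))   [De Morgan]
≡ ¬Q ∨ ((¬R ∨ P) ∧ ¬(¬R ∧ P))   [double negation]
≡ ¬Q ∨ ((¬R ∨ P) ∧ (¬¬R ∨ ¬P))   [De Morgan]
≡ ¬Q ∨ ((¬R ∨ P) ∧ (R ∨ ¬P))   [double negation]
≡ ¬Q ∨ (¬R ∧ R) ∨ (¬R ∧ ¬P) ∨ (P ∧ R) ∨ (P ∧ ¬P)   [distribute ∧ over ∨]
≡ ¬Q ∨ (¬R ∧ ¬P) ∨ (P ∧ R)   [simplify]

¬Q ∨ (¬R ∧ ¬P) ∨ (P ∧ R)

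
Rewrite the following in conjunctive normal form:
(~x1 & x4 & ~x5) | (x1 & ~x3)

(~x1 & x4 & ~x5) | (x1 & ~x3)
⇔ (~x1 | x1) & (~x1 | ~x3) & (x4 | x1) & (x4 | ~x3) & (~x5 | x1) & (~x5 | ~x3)   [distribute | over &]
⇔ (~x1 | ~x3) & (x4 | x1) & (x4 | ~x3) & (~x5 | x1) & (~x5 | ~x3)   [simplify]

(~x1 | ~x3) & (x4 | x1) & (x4 | ~x3) & (~x5 | x1) & (~x5 | ~x3)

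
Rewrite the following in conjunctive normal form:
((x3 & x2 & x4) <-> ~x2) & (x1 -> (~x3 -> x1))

(~x3 | ~x2 | ~x4) & x2

((x3 & x2 & x4) <-> ~x2) & (x1 -> (~x3 -> x1))
≡ ((x3 & x2 & x4) -> ~x2) & (~x2 -> (x3 & x2 & x4)) & (x1 -> (~x3 -> x1))
≡ (~(x3 & x2 & x4) | ~x2) & (~x2 -> (x3 & x2 & x4)) & (x1 -> (~x3 -> x1))
≡ (~(x3 & x2 & x4) | ~x2) & (~~x2 | (x3 & x2 & x4)) & (x1 -> (~x3 -> x1))
≡ (~(x3 & x2 & x4) | ~x2) & (~~x2 | (x3 & x2 & x4)) & (~x1 | (~x3 -> x1))
≡ (~(x3 & x2 & x4) | ~x2) & (~~x2 | (x3 & x2 & x4)) & (~x1 | ~~x3 | x1)
≡ (~x3 | ~x2 | ~x4 | ~x2) & (~~x2 | (x3 & x2 & x4)) & (~x1 | ~~x3 | x1)
≡ (~x3 | ~x2 | ~x4 | ~x2) & (x2 | (x3 & x2 & x4)) & (~x1 | ~~x3 | x1)
≡ (~x3 | ~x2 | ~x4 | ~x2) & (x2 | (x3 & x2 & x4)) & (~x1 | x3 | x1)
≡ (~x3 | ~x2 | ~x4 | ~x2) & (x2 | x3) & (x2 | x2) & (x2 | x4) & (~x1 | x3 | x1)
≡ (~x3 | ~x2 | ~x4) & x2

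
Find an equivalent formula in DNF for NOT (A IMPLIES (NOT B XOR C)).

(A AND B AND NOT C) OR (A AND C AND NOT B)

NOT (A IMPLIES (NOT B XOR C))
= NOT (NOT A OR (NOT B XOR C))
= NOT (NOT A OR (NOT B AND NOT C) OR (NOT NOT B AND C))
= NOT NOT A AND NOT (NOT B AND NOT C) AND NOT (NOT NOT B AND C)
= A AND NOT (NOT B AND NOT C) AND NOT (NOT NOT B AND C)
= A AND (NOT NOT B OR NOT NOT C) AND NOT (NOT NOT B AND C)
= A AND (B OR NOT NOT C) AND NOT (NOT NOT B AND C)
= A AND (B OR C) AND NOT (NOT NOT B AND C)
= A AND (B OR C) AND (NOT NOT NOT B OR NOT C)
= A AND (B OR C) AND (NOT B OR NOT C)
= (A AND B AND NOT B) OR (A AND B AND NOT C) OR (A AND C AND NOT B) OR (A AND C AND NOT C)
= (A AND B AND NOT C) OR (A AND C AND NOT B)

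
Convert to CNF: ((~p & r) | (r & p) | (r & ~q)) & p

r & p

((~p & r) | (r & p) | (r & ~q)) & p
≡ (~p | r | r) & (~p | r | ~q) & (~p | p | r) & (~p | p | ~q) & (r | r | r) & (r | r | ~q) & (r | p | r) & (r | p | ~q) & p   [distribute | over &]
≡ r & p   [simplify]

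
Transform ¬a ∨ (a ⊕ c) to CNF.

¬a ∨ (a ⊕ c)
⇔ ¬a ∨ ((a ∨ c) ∧ ¬(a ∧ c))   [expand ⊕]
⇔ ¬a ∨ ((a ∨ c) ∧ (¬a ∨ ¬c))   [De Morgan]
⇔ (¬a ∨ a ∨ c) ∧ (¬a ∨ ¬a ∨ ¬c)   [distribute ∨ over ∧]
⇔ ¬a ∨ ¬c   [simplify]

¬a ∨ ¬c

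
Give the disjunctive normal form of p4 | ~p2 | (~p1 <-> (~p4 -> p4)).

p4 | ~p2 | (~p1 <-> (~p4 -> p4))
≡ p4 | ~p2 | ((~p1 -> (~p4 -> p4)) & ((~p4 -> p4) -> ~p1))   — eliminate <->
≡ p4 | ~p2 | ((~~p1 | (~p4 -> p4)) & ((~p4 -> p4) -> ~p1))   — eliminate ->
≡ p4 | ~p2 | ((~~p1 | ~~p4 | p4) & ((~p4 -> p4) -> ~p1))   — eliminate ->
≡ p4 | ~p2 | ((~~p1 | ~~p4 | p4) & (~(~p4 -> p4) | ~p1))   — eliminate ->
≡ p4 | ~p2 | ((~~p1 | ~~p4 | p4) & (~(~~p4 | p4) | ~p1))   — eliminate ->
≡ p4 | ~p2 | ((p1 | ~~p4 | p4) & (~(~~p4 | p4) | ~p1))   — double negation
≡ p4 | ~p2 | ((p1 | p4 | p4) & (~(~~p4 | p4) | ~p1))   — double negation
≡ p4 | ~p2 | ((p1 | p4 | p4) & ((~~~p4 & ~p4) | ~p1))   — De Morgan
≡ p4 | ~p2 | ((p1 | p4 | p4) & ((~p4 & ~p4) | ~p1))   — double negation
≡ p4 | ~p2 | (p1 & ~p4 & ~p4) | (p1 & ~p1) | (p4 & ~p4 & ~p4) | (p4 & ~p1) | (p4 & ~p4 & ~p4) | (p4 & ~p1)   — distribute & over |
≡ p4 | ~p2 | (p1 & ~p4)   — simplify

p4 | ~p2 | (p1 & ~p4)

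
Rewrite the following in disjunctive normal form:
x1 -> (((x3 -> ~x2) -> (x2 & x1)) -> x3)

~x1 | ~x2 | x3

x1 -> (((x3 -> ~x2) -> (x2 & x1)) -> x3)
= ~x1 | (((x3 -> ~x2) -> (x2 & x1)) -> x3)   (eliminate ->)
= ~x1 | ~((x3 -> ~x2) -> (x2 & x1)) | x3   (eliminate ->)
= ~x1 | ~(~(x3 -> ~x2) | (x2 & x1)) | x3   (eliminate ->)
= ~x1 | ~(~(~x3 | ~x2) | (x2 & x1)) | x3   (eliminate ->)
= ~x1 | (~~(~x3 | ~x2) & ~(x2 & x1)) | x3   (De Morgan)
= ~x1 | ((~x3 | ~x2) & ~(x2 & x1)) | x3   (double negation)
= ~x1 | ((~x3 | ~x2) & (~x2 | ~x1)) | x3   (De Morgan)
= ~x1 | (~x3 & ~x2) | (~x3 & ~x1) | (~x2 & ~x2) | (~x2 & ~x1) | x3   (distribute & over |)
= ~x1 | ~x2 | x3   (simplify)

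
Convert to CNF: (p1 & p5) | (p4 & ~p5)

(p1 | p4) & (p1 | ~p5) & (p5 | p4)

(p1 & p5) | (p4 & ~p5)
⇔ (p1 | p4) & (p1 | ~p5) & (p5 | p4) & (p5 | ~p5)   — distribute | over &
⇔ (p1 | p4) & (p1 | ~p5) & (p5 | p4)   — simplify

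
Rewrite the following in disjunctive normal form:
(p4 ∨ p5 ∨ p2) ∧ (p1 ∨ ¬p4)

p4 ∧ p1 ∨ p5 ∧ p1 ∨ p5 ∧ ¬p4 ∨ p2 ∧ p1 ∨ p2 ∧ ¬p4

(p4 ∨ p5 ∨ p2) ∧ (p1 ∨ ¬p4)
≡ p4 ∧ p1 ∨ p4 ∧ ¬p4 ∨ p5 ∧ p1 ∨ p5 ∧ ¬p4 ∨ p2 ∧ p1 ∨ p2 ∧ ¬p4   [distribute ∧ over ∨]
≡ p4 ∧ p1 ∨ p5 ∧ p1 ∨ p5 ∧ ¬p4 ∨ p2 ∧ p1 ∨ p2 ∧ ¬p4   [simplify]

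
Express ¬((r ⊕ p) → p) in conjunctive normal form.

(r ∨ p) ∧ ¬p

¬((r ⊕ p) → p)
≡ ¬(¬(r ⊕ p) ∨ p)   [eliminate →]
≡ ¬(¬((r ∨ p) ∧ ¬(r ∧ p)) ∨ p)   [expand ⊕]
≡ ¬¬((r ∨ p) ∧ ¬(r ∧ p)) ∧ ¬p   [De Morgan]
≡ (r ∨ p) ∧ ¬(r ∧ p) ∧ ¬p   [double negation]
≡ (r ∨ p) ∧ (¬r ∨ ¬p) ∧ ¬p   [De Morgan]
≡ (r ∨ p) ∧ ¬p   [simplify]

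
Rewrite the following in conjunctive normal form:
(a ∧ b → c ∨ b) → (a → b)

b ∨ ¬a

(a ∧ b → c ∨ b) → (a → b)
⇔ ¬(a ∧ b → c ∨ b) ∨ (a → b)   [eliminate →]
⇔ ¬(¬(a ∧ b) ∨ c ∨ b) ∨ (a → b)   [eliminate →]
⇔ ¬(¬(a ∧ b) ∨ c ∨ b) ∨ ¬a ∨ b   [eliminate →]
⇔ ¬¬(a ∧ b) ∧ ¬c ∧ ¬b ∨ ¬a ∨ b   [De Morgan]
⇔ a ∧ b ∧ ¬c ∧ ¬b ∨ ¬a ∨ b   [double negation]
⇔ (a ∨ ¬a ∨ b) ∧ (b ∨ ¬a ∨ b) ∧ (¬c ∨ ¬a ∨ b) ∧ (¬b ∨ ¬a ∨ b)   [distribute ∨ over ∧]
⇔ b ∨ ¬a   [simplify]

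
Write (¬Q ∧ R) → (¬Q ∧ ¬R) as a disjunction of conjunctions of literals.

Q ∨ ¬R

(¬Q ∧ R) → (¬Q ∧ ¬R)
⇔ ¬(¬Q ∧ R) ∨ (¬Q ∧ ¬R)   (eliminate →)
⇔ ¬¬Q ∨ ¬R ∨ (¬Q ∧ ¬R)   (De Morgan)
⇔ Q ∨ ¬R ∨ (¬Q ∧ ¬R)   (double negation)
⇔ Q ∨ ¬R   (simplify)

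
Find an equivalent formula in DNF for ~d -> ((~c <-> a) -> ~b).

d | (~c & ~a) | (a & c) | ~b

~d -> ((~c <-> a) -> ~b)
⇔ ~~d | ((~c <-> a) -> ~b)   — eliminate ->
⇔ ~~d | ~(~c <-> a) | ~b   — eliminate ->
⇔ ~~d | ~((~c -> a) & (a -> ~c)) | ~b   — eliminate <->
⇔ ~~d | ~((~~c | a) & (a -> ~c)) | ~b   — eliminate ->
⇔ ~~d | ~((~~c | a) & (~a | ~c)) | ~b   — eliminate ->
⇔ d | ~((~~c | a) & (~a | ~c)) | ~b   — double negation
⇔ d | ~(~~c | a) | ~(~a | ~c) | ~b   — De Morgan
⇔ d | (~~~c & ~a) | ~(~a | ~c) | ~b   — De Morgan
⇔ d | (~c & ~a) | ~(~a | ~c) | ~b   — double negation
⇔ d | (~c & ~a) | (~~a & ~~c) | ~b   — De Morgan
⇔ d | (~c & ~a) | (a & ~~c) | ~b   — double negation
⇔ d | (~c & ~a) | (a & c) | ~b   — double negation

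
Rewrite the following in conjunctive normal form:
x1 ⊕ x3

x1 ⊕ x3
= (x1 ∨ x3) ∧ ¬(x1 ∧ x3)   (expand ⊕)
= (x1 ∨ x3) ∧ (¬x1 ∨ ¬x3)   (De Morgan)

(x1 ∨ x3) ∧ (¬x1 ∨ ¬x3)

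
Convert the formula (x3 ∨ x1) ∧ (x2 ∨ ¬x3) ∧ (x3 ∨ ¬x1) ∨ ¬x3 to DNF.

(x3 ∨ x1) ∧ (x2 ∨ ¬x3) ∧ (x3 ∨ ¬x1) ∨ ¬x3
≡ x3 ∧ x2 ∧ x3 ∨ x3 ∧ x2 ∧ ¬x1 ∨ x3 ∧ ¬x3 ∧ x3 ∨ x3 ∧ ¬x3 ∧ ¬x1 ∨ x1 ∧ x2 ∧ x3 ∨ x1 ∧ x2 ∧ ¬x1 ∨ x1 ∧ ¬x3 ∧ x3 ∨ x1 ∧ ¬x3 ∧ ¬x1 ∨ ¬x3   — distribute ∧ over ∨
≡ x3 ∧ x2 ∨ ¬x3   — simplify

x3 ∧ x2 ∨ ¬x3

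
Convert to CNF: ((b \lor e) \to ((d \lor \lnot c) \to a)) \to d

((b \lor e) \to ((d \lor \lnot c) \to a)) \to d
⇔ \lnot ((b \lor e) \to ((d \lor \lnot c) \to a)) \lor d   — eliminate \to
⇔ \lnot (\lnot (b \lor e) \lor ((d \lor \lnot c) \to a)) \lor d   — eliminate \to
⇔ \lnot (\lnot (b \lor e) \lor \lnot (d \lor \lnot c) \lor a) \lor d   — eliminate \to
⇔ (\lnot \lnot (b \lor e) \land \lnot \lnot (d \lor \lnot c) \land \lnot a) \lor d   — De Morgan
⇔ ((b \lor e) \land \lnot \lnot (d \lor \lnot c) \land \lnot a) \lor d   — double negation
⇔ ((b \lor e) \land (d \lor \lnot c) \land \lnot a) \lor d   — double negation
⇔ (b \lor e \lor d) \land (d \lor \lnot c \lor d) \land (\lnot a \lor d)   — distribute \lor over \land
⇔ (b \lor e \lor d) \land (d \lor \lnot c) \land (\lnot a \lor d)   — simplify

(b \lor e \lor d) \land (d \lor \lnot c) \land (\lnot a \lor d)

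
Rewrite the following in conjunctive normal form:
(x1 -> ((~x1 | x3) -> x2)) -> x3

(x1 -> ((~x1 | x3) -> x2)) -> x3
= ~(x1 -> ((~x1 | x3) -> x2)) | x3
= ~(~x1 | ((~x1 | x3) -> x2)) | x3
= ~(~x1 | ~(~x1 | x3) | x2) | x3
= (~~x1 & ~~(~x1 | x3) & ~x2) | x3
= (x1 & ~~(~x1 | x3) & ~x2) | x3
= (x1 & (~x1 | x3) & ~x2) | x3
= (x1 | x3) & (~x1 | x3 | x3) & (~x2 | x3)
= (x1 | x3) & (~x1 | x3) & (~x2 | x3)

(x1 | x3) & (~x1 | x3) & (~x2 | x3)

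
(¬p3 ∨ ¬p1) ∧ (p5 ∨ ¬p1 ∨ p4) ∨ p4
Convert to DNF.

¬p3 ∧ p5 ∨ ¬p1 ∨ p4

(¬p3 ∨ ¬p1) ∧ (p5 ∨ ¬p1 ∨ p4) ∨ p4
≡ ¬p3 ∧ p5 ∨ ¬p3 ∧ ¬p1 ∨ ¬p3 ∧ p4 ∨ ¬p1 ∧ p5 ∨ ¬p1 ∧ ¬p1 ∨ ¬p1 ∧ p4 ∨ p4
≡ ¬p3 ∧ p5 ∨ ¬p1 ∨ p4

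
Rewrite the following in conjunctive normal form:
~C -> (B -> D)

~C -> (B -> D)
≡ ~~C | (B -> D)   (eliminate ->)
≡ ~~C | ~B | D   (eliminate ->)
≡ C | ~B | D   (double negation)

C | ~B | D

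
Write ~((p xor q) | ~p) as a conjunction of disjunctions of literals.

(~p | q) & p

~((p xor q) | ~p)
⇔ ~(((p | q) & ~(p & q)) | ~p)   [expand xor]
⇔ ~((p | q) & ~(p & q)) & ~~p   [De Morgan]
⇔ (~(p | q) | ~~(p & q)) & ~~p   [De Morgan]
⇔ ((~p & ~q) | ~~(p & q)) & ~~p   [De Morgan]
⇔ ((~p & ~q) | (p & q)) & ~~p   [double negation]
⇔ ((~p & ~q) | (p & q)) & p   [double negation]
⇔ (~p | p) & (~p | q) & (~q | p) & (~q | q) & p   [distribute | over &]
⇔ (~p | q) & p   [simplify]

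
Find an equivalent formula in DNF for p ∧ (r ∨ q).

p ∧ (r ∨ q)
≡ (p ∧ r) ∨ (p ∧ q)   [distribute ∧ over ∨]

(p ∧ r) ∨ (p ∧ q)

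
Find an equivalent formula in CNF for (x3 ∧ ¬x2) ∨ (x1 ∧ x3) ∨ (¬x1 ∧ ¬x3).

(x3 ∧ ¬x2) ∨ (x1 ∧ x3) ∨ (¬x1 ∧ ¬x3)
= (x3 ∨ x1 ∨ ¬x1) ∧ (x3 ∨ x1 ∨ ¬x3) ∧ (x3 ∨ x3 ∨ ¬x1) ∧ (x3 ∨ x3 ∨ ¬x3) ∧ (¬x2 ∨ x1 ∨ ¬x1) ∧ (¬x2 ∨ x1 ∨ ¬x3) ∧ (¬x2 ∨ x3 ∨ ¬x1) ∧ (¬x2 ∨ x3 ∨ ¬x3)   [distribute ∨ over ∧]
= (x3 ∨ ¬x1) ∧ (¬x2 ∨ x1 ∨ ¬x3)   [simplify]

(x3 ∨ ¬x1) ∧ (¬x2 ∨ x1 ∨ ¬x3)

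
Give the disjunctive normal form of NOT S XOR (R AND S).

NOT S OR (S AND R)

NOT S XOR (R AND S)
≡ (NOT S AND NOT (R AND S)) OR (NOT NOT S AND R AND S)
≡ (NOT S AND (NOT R OR NOT S)) OR (NOT NOT S AND R AND S)
≡ (NOT S AND (NOT R OR NOT S)) OR (S AND R AND S)
≡ (NOT S AND NOT R) OR (NOT S AND NOT S) OR (S AND R AND S)
≡ NOT S OR (S AND R)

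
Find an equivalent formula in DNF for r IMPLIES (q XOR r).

r IMPLIES (q XOR r)
≡ NOT r OR (q XOR r)
≡ NOT r OR (q AND NOT r) OR (NOT q AND r)
≡ NOT r OR (NOT q AND r)

NOT r OR (NOT q AND r)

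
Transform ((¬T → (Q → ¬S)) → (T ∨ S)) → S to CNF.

¬T ∨ S

((¬T → (Q → ¬S)) → (T ∨ S)) → S
⇔ ¬((¬T → (Q → ¬S)) → (T ∨ S)) ∨ S   [eliminate →]
⇔ ¬(¬(¬T → (Q → ¬S)) ∨ T ∨ S) ∨ S   [eliminate →]
⇔ ¬(¬(¬¬T ∨ (Q → ¬S)) ∨ T ∨ S) ∨ S   [eliminate →]
⇔ ¬(¬(¬¬T ∨ ¬Q ∨ ¬S) ∨ T ∨ S) ∨ S   [eliminate →]
⇔ (¬¬(¬¬T ∨ ¬Q ∨ ¬S) ∧ ¬T ∧ ¬S) ∨ S   [De Morgan]
⇔ ((¬¬T ∨ ¬Q ∨ ¬S) ∧ ¬T ∧ ¬S) ∨ S   [double negation]
⇔ ((T ∨ ¬Q ∨ ¬S) ∧ ¬T ∧ ¬S) ∨ S   [double negation]
⇔ (T ∨ ¬Q ∨ ¬S ∨ S) ∧ (¬T ∨ S) ∧ (¬S ∨ S)   [distribute ∨ over ∧]
⇔ ¬T ∨ S   [simplify]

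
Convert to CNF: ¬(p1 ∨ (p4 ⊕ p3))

¬(p1 ∨ (p4 ⊕ p3))
≡ ¬(p1 ∨ (p4 ∨ p3) ∧ ¬(p4 ∧ p3))   (expand ⊕)
≡ ¬p1 ∧ ¬((p4 ∨ p3) ∧ ¬(p4 ∧ p3))   (De Morgan)
≡ ¬p1 ∧ (¬(p4 ∨ p3) ∨ ¬¬(p4 ∧ p3))   (De Morgan)
≡ ¬p1 ∧ (¬p4 ∧ ¬p3 ∨ ¬¬(p4 ∧ p3))   (De Morgan)
≡ ¬p1 ∧ (¬p4 ∧ ¬p3 ∨ p4 ∧ p3)   (double negation)
≡ ¬p1 ∧ (¬p4 ∨ p4) ∧ (¬p4 ∨ p3) ∧ (¬p3 ∨ p4) ∧ (¬p3 ∨ p3)   (distribute ∨ over ∧)
≡ ¬p1 ∧ (¬p4 ∨ p3) ∧ (¬p3 ∨ p4)   (simplify)

¬p1 ∧ (¬p4 ∨ p3) ∧ (¬p3 ∨ p4)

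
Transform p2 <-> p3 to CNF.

p2 <-> p3
⇔ (p2 -> p3) & (p3 -> p2)   [eliminate <->]
⇔ (~p2 | p3) & (p3 -> p2)   [eliminate ->]
⇔ (~p2 | p3) & (~p3 | p2)   [eliminate ->]

(~p2 | p3) & (~p3 | p2)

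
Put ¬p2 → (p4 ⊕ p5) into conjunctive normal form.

(p2 ∨ p4 ∨ p5) ∧ (p2 ∨ ¬p4 ∨ ¬p5)

¬p2 → (p4 ⊕ p5)
≡ ¬¬p2 ∨ (p4 ⊕ p5)
≡ ¬¬p2 ∨ ((p4 ∨ p5) ∧ ¬(p4 ∧ p5))
≡ p2 ∨ ((p4 ∨ p5) ∧ ¬(p4 ∧ p5))
≡ p2 ∨ ((p4 ∨ p5) ∧ (¬p4 ∨ ¬p5))
≡ (p2 ∨ p4 ∨ p5) ∧ (p2 ∨ ¬p4 ∨ ¬p5)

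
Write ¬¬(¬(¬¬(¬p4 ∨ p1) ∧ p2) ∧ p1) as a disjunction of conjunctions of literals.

¬p2 ∧ p1

¬¬(¬(¬¬(¬p4 ∨ p1) ∧ p2) ∧ p1)
≡ ¬(¬¬(¬p4 ∨ p1) ∧ p2) ∧ p1   [double negation]
≡ (¬¬¬(¬p4 ∨ p1) ∨ ¬p2) ∧ p1   [De Morgan]
≡ (¬(¬p4 ∨ p1) ∨ ¬p2) ∧ p1   [double negation]
≡ ((¬¬p4 ∧ ¬p1) ∨ ¬p2) ∧ p1   [De Morgan]
≡ ((p4 ∧ ¬p1) ∨ ¬p2) ∧ p1   [double negation]
≡ (p4 ∧ ¬p1 ∧ p1) ∨ (¬p2 ∧ p1)   [distribute ∧ over ∨]
≡ ¬p2 ∧ p1   [simplify]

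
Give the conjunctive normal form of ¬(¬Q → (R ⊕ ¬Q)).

¬Q ∧ (Q ∨ R)

¬(¬Q → (R ⊕ ¬Q))
≡ ¬(¬¬Q ∨ (R ⊕ ¬Q))   (eliminate →)
≡ ¬(¬¬Q ∨ ((R ∨ ¬Q) ∧ ¬(R ∧ ¬Q)))   (expand ⊕)
≡ ¬¬¬Q ∧ ¬((R ∨ ¬Q) ∧ ¬(R ∧ ¬Q))   (De Morgan)
≡ ¬Q ∧ ¬((R ∨ ¬Q) ∧ ¬(R ∧ ¬Q))   (double negation)
≡ ¬Q ∧ (¬(R ∨ ¬Q) ∨ ¬¬(R ∧ ¬Q))   (De Morgan)
≡ ¬Q ∧ ((¬R ∧ ¬¬Q) ∨ ¬¬(R ∧ ¬Q))   (De Morgan)
≡ ¬Q ∧ ((¬R ∧ Q) ∨ ¬¬(R ∧ ¬Q))   (double negation)
≡ ¬Q ∧ ((¬R ∧ Q) ∨ (R ∧ ¬Q))   (double negation)
≡ ¬Q ∧ (¬R ∨ R) ∧ (¬R ∨ ¬Q) ∧ (Q ∨ R) ∧ (Q ∨ ¬Q)   (distribute ∨ over ∧)
≡ ¬Q ∧ (Q ∨ R)   (simplify)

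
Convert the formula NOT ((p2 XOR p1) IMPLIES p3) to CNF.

(p2 OR p1) AND (NOT p2 OR NOT p1) AND NOT p3

NOT ((p2 XOR p1) IMPLIES p3)
≡ NOT (NOT (p2 XOR p1) OR p3)
≡ NOT (NOT ((p2 OR p1) AND NOT (p2 AND p1)) OR p3)
≡ NOT NOT ((p2 OR p1) AND NOT (p2 AND p1)) AND NOT p3
≡ (p2 OR p1) AND NOT (p2 AND p1) AND NOT p3
≡ (p2 OR p1) AND (NOT p2 OR NOT p1) AND NOT p3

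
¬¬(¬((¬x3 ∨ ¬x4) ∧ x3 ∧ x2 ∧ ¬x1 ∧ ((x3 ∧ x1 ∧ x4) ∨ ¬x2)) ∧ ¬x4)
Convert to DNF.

(¬x3 ∧ ¬x4) ∨ (¬x2 ∧ ¬x4) ∨ (x1 ∧ ¬x4) ∨ (¬x4 ∧ x2)

¬¬(¬((¬x3 ∨ ¬x4) ∧ x3 ∧ x2 ∧ ¬x1 ∧ ((x3 ∧ x1 ∧ x4) ∨ ¬x2)) ∧ ¬x4)
⇔ ¬((¬x3 ∨ ¬x4) ∧ x3 ∧ x2 ∧ ¬x1 ∧ ((x3 ∧ x1 ∧ x4) ∨ ¬x2)) ∧ ¬x4   — double negation
⇔ (¬(¬x3 ∨ ¬x4) ∨ ¬x3 ∨ ¬x2 ∨ ¬¬x1 ∨ ¬((x3 ∧ x1 ∧ x4) ∨ ¬x2)) ∧ ¬x4   — De Morgan
⇔ ((¬¬x3 ∧ ¬¬x4) ∨ ¬x3 ∨ ¬x2 ∨ ¬¬x1 ∨ ¬((x3 ∧ x1 ∧ x4) ∨ ¬x2)) ∧ ¬x4   — De Morgan
⇔ ((x3 ∧ ¬¬x4) ∨ ¬x3 ∨ ¬x2 ∨ ¬¬x1 ∨ ¬((x3 ∧ x1 ∧ x4) ∨ ¬x2)) ∧ ¬x4   — double negation
⇔ ((x3 ∧ x4) ∨ ¬x3 ∨ ¬x2 ∨ ¬¬x1 ∨ ¬((x3 ∧ x1 ∧ x4) ∨ ¬x2)) ∧ ¬x4   — double negation
⇔ ((x3 ∧ x4) ∨ ¬x3 ∨ ¬x2 ∨ x1 ∨ ¬((x3 ∧ x1 ∧ x4) ∨ ¬x2)) ∧ ¬x4   — double negation
⇔ ((x3 ∧ x4) ∨ ¬x3 ∨ ¬x2 ∨ x1 ∨ (¬(x3 ∧ x1 ∧ x4) ∧ ¬¬x2)) ∧ ¬x4   — De Morgan
⇔ ((x3 ∧ x4) ∨ ¬x3 ∨ ¬x2 ∨ x1 ∨ ((¬x3 ∨ ¬x1 ∨ ¬x4) ∧ ¬¬x2)) ∧ ¬x4   — De Morgan
⇔ ((x3 ∧ x4) ∨ ¬x3 ∨ ¬x2 ∨ x1 ∨ ((¬x3 ∨ ¬x1 ∨ ¬x4) ∧ x2)) ∧ ¬x4   — double negation
⇔ (x3 ∧ x4 ∧ ¬x4) ∨ (¬x3 ∧ ¬x4) ∨ (¬x2 ∧ ¬x4) ∨ (x1 ∧ ¬x4) ∨ (¬x3 ∧ x2 ∧ ¬x4) ∨ (¬x1 ∧ x2 ∧ ¬x4) ∨ (¬x4 ∧ x2 ∧ ¬x4)   — distribute ∧ over ∨
⇔ (¬x3 ∧ ¬x4) ∨ (¬x2 ∧ ¬x4) ∨ (x1 ∧ ¬x4) ∨ (¬x4 ∧ x2)   — simplify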